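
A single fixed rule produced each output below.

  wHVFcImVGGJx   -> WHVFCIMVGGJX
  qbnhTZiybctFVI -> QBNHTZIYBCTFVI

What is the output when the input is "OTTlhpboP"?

OTTLHPBOP

Rule — convert every letter to uppercase.
Doing the same to "OTTlhpboP": "OTTLHPBOP".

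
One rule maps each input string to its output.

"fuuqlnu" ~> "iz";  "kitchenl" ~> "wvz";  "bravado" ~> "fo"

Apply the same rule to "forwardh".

Each output is the input with this applied: keep one character in every 3, starting at position 2 (positions 2nd, 5th, 8th, ...), then shift every letter 12 places backward in the alphabet (wrapping around).
For "forwardh", step one produces "oah"; step two turns that into "cov".

cov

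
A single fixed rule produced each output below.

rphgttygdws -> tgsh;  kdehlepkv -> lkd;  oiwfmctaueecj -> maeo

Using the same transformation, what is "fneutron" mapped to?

tne

The pattern: move the first 3 characters to the end (rotate left by 3), then keep one character in every 3, starting at position 2 (positions 2nd, 5th, 8th, ...).
Starting from "fneutron": after the first operation, "utronfne"; after the second, "tne".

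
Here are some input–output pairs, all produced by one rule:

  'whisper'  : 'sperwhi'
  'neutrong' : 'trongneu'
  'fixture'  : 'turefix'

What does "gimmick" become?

mickgim

The transformation: move the first 3 characters to the end (rotate left by 3).
"gimmick" → "mickgim".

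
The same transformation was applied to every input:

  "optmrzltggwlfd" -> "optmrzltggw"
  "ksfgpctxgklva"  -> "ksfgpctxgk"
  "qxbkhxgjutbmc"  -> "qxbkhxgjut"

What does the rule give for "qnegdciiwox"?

qnegdcii

Each output is the input with this applied: delete the last 3 characters.
So "qnegdciiwox" becomes "qnegdcii".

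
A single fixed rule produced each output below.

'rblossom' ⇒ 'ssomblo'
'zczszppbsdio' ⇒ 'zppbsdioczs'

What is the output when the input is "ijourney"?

The transformation: delete the first character, then move the first 3 characters to the end (rotate left by 3).
Applying both steps to "ijourney": "journey", then "rneyjou".

rneyjou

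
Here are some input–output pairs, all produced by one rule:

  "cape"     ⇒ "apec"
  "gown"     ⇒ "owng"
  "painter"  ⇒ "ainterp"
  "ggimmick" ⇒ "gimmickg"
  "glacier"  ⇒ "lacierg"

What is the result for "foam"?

oamf

Looking at the pairs, the operation is to move the first character to the end.
So "foam" becomes "oamf".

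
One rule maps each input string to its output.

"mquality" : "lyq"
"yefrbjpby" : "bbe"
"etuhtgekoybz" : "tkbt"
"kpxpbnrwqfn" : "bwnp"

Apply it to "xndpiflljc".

iln

What's happening: keep one character in every 3, starting at position 2 (positions 2nd, 5th, 8th, ...), then move the first character to the end.
Applying both steps to "xndpiflljc": "nil", then "iln".
(Check on "etuhtgekoybz": → "ttkb" → "tkbt" ✓)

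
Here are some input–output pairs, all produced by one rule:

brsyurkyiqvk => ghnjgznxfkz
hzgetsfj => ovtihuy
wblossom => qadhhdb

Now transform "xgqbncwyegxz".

vfqcrlntvmo

What's happening: shift every letter 11 places backward in the alphabet (wrapping around), then delete the first character.
Applying both steps to "xgqbncwyegxz": "mvfqcrlntvmo", then "vfqcrlntvmo".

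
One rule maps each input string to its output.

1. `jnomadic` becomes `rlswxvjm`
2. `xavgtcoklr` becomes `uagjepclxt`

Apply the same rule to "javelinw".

Rule — move the last 2 characters to the front (rotate right by 2), then shift every letter 9 places forward in the alphabet (wrapping around).
Starting from "javelinw": after the first operation, "nwjaveli"; after the second, "wfsjenur".

wfsjenur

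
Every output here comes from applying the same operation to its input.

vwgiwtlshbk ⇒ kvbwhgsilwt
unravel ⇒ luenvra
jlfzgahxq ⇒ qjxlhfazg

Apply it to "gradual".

Each output is the input with this applied: reverse the string, then take characters alternately from the front and the back (1st, last, 2nd, 2nd-last, ...).
Applying both steps to "gradual": "laudarg", then "lgaruad".

lgaruad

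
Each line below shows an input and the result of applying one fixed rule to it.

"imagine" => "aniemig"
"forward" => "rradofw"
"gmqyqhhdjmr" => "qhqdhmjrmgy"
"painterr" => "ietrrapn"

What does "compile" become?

mlieocp

Each output is the input with this applied: swap each adjacent pair of characters (1↔2, 3↔4, ...), then move the first 3 characters to the end (rotate left by 3).
Starting from "compile": after the first operation, "ocpmlie"; after the second, "mlieocp".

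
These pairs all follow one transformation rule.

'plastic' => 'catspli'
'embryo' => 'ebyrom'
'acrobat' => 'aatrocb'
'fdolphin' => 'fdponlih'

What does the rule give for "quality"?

iayutql

What's happening: sort the characters into reverse alphabetical order, then move the last 2 characters to the front (rotate right by 2).
Applying both steps to "quality": "yutqlia", then "iayutql".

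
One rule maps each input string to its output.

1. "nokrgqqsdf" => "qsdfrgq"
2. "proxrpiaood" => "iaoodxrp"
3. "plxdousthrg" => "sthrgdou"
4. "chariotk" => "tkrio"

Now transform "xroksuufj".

In each case the input is transformed by: delete the first 3 characters, then move the first 3 characters to the end (rotate left by 3).
Applying both steps to "xroksuufj": "ksuufj", then "ufjksu".
(Check on "plxdousthrg": → "dousthrg" → "sthrgdou" ✓)

ufjksu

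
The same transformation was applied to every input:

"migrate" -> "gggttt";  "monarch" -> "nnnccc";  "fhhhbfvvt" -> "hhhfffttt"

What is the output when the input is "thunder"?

uuueee

What's happening: keep one character in every 3, starting at position 3 (positions 3rd, 6th, 9th, ...), then repeat every character 3 times.
"thunder" → "uuueee".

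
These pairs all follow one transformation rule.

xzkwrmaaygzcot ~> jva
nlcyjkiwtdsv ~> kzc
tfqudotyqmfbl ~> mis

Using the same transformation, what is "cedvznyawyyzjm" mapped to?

gqt

The rule is to shift every letter 7 places forward in the alphabet (wrapping around), then keep only the last 3 characters.
For "cedvznyawyyzjm", step one produces "jlkcgufhdffgqt"; step two turns that into "gqt".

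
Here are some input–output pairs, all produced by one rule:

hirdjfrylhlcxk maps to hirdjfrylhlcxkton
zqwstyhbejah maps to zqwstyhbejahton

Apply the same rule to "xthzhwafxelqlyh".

xthzhwafxelqlyhton

The rule is to append "ton".
"xthzhwafxelqlyh" → "xthzhwafxelqlyhton".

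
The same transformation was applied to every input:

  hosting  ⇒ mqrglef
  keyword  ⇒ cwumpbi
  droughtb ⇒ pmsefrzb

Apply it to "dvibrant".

Each output is the input with this applied: move the first character to the end, then shift every letter 2 places backward in the alphabet (wrapping around).
"dvibrant" → "vibrantd" → "tgzpylrb".
(Check on "hosting": → "ostingh" → "mqrglef" ✓)

tgzpylrb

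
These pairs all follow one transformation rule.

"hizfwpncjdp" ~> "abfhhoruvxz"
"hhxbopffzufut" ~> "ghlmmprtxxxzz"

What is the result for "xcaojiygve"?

In each case the input is transformed by: shift every letter 8 places backward in the alphabet (wrapping around), then sort the characters into alphabetical order.
For "xcaojiygve" the result is "abgnpqsuwy".
(Check on "hhxbopffzufut": → "zzptghxxrmxml" → "ghlmmprtxxxzz" ✓)

abgnpqsuwy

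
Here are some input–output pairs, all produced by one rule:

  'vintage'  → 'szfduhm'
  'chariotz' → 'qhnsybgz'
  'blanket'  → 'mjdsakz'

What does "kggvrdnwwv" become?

uqcmvvujff

Each output is the input with this applied: move the first 3 characters to the end (rotate left by 3), then shift every letter 1 place backward in the alphabet (wrapping around).
For "kggvrdnwwv", step one produces "vrdnwwvkgg"; step two turns that into "uqcmvvujff".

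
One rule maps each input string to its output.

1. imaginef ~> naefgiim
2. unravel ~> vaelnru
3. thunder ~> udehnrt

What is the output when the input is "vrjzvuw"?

Each output is the input with this applied: sort the characters into alphabetical order, then move the last character to the front.
Working it through for "vrjzvuw": intermediate "jruvvwz", final "zjruvvw".

zjruvvw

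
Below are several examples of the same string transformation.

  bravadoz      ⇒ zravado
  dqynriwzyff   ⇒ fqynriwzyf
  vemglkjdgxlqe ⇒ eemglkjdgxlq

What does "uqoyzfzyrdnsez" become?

zqoyzfzyrdnse

Rule — delete the first character, then move the last character to the front.
Starting from "uqoyzfzyrdnsez": after the first operation, "qoyzfzyrdnsez"; after the second, "zqoyzfzyrdnse".
(Check on "bravadoz": → "ravadoz" → "zravado" ✓)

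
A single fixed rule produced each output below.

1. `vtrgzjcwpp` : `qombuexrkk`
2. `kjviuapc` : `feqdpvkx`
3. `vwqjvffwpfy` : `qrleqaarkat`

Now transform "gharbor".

The pattern: shift every letter 5 places backward in the alphabet (wrapping around).
So "gharbor" becomes "bcvmwjm".

bcvmwjm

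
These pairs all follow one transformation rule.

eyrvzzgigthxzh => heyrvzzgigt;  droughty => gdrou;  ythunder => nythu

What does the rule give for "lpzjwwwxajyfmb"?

The rule is to delete the last 3 characters, then move the last character to the front.
For "lpzjwwwxajyfmb", step one produces "lpzjwwwxajy"; step two turns that into "ylpzjwwwxaj".

ylpzjwwwxaj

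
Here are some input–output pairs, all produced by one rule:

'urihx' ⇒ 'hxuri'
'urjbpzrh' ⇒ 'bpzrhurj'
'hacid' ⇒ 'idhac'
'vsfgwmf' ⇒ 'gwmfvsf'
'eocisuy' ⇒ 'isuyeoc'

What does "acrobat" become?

obatacr

In each case the input is transformed by: move the first 3 characters to the end (rotate left by 3).
So "acrobat" becomes "obatacr".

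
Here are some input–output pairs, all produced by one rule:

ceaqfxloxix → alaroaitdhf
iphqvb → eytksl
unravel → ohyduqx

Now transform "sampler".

Each output is the input with this applied: reverse the string, then shift every letter 3 places forward in the alphabet (wrapping around).
Working it through for "sampler": intermediate "relpmas", final "uhospdv".
(Check on "iphqvb": → "bvqhpi" → "eytksl" ✓)

uhospdv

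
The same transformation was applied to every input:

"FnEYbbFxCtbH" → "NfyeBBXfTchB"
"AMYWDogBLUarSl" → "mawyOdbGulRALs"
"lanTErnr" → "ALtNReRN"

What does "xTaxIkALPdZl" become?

In each case the input is transformed by: swap each adjacent pair of characters (1↔2, 3↔4, ...), then flip the case of every letter.
"xTaxIkALPdZl" → "TxxakILAdPlZ" → "tXXAKilaDpLz".

tXXAKilaDpLz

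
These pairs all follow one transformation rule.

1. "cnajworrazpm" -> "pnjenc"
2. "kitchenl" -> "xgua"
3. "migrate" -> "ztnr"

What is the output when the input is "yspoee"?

The rule is to shift every letter 13 places forward in the alphabet (wrapping around) — i.e. ROT13, then keep every other character starting from the first (positions 1st, 3rd, 5th, ...).
Starting from "yspoee": after the first operation, "lfcbrr"; after the second, "lcr".
(Check on "cnajworrazpm": → "panwjbeenmcz" → "pnjenc" ✓)

lcr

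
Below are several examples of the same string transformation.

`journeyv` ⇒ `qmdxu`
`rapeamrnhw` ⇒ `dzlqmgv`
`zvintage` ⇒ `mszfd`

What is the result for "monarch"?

Rule — delete the first 3 characters, then shift every letter 1 place backward in the alphabet (wrapping around).
Starting from "monarch": after the first operation, "arch"; after the second, "zqbg".
(Check on "rapeamrnhw": → "eamrnhw" → "dzlqmgv" ✓)

zqbg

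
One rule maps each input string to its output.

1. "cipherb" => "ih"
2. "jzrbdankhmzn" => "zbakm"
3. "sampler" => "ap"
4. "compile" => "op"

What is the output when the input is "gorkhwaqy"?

okw

The transformation: keep every other character starting from the second (positions 2nd, 4th, 6th, ...), then delete the last character.
For "gorkhwaqy", step one produces "okwq"; step two turns that into "okw".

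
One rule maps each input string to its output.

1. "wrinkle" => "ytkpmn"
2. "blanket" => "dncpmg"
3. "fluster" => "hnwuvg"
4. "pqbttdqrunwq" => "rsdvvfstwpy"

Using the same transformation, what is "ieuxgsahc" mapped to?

kgwziucj

Rule — delete the last character, then shift every letter 2 places forward in the alphabet (wrapping around).
On "ieuxgsahc" that produces "kgwziucj".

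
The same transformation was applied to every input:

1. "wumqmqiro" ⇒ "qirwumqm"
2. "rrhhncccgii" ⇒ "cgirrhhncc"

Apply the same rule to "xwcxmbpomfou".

mfoxwcxmbpo

What's happening: delete the last character, then move the last 3 characters to the front (rotate right by 3).
For "xwcxmbpomfou", step one produces "xwcxmbpomfo"; step two turns that into "mfoxwcxmbpo".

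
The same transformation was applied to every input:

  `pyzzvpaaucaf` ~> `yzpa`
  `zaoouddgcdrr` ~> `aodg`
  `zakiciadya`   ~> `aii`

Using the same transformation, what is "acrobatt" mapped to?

co

The transformation: delete the last 3 characters, then keep every other character starting from the second (positions 2nd, 4th, 6th, ...).
On "acrobatt": the first step gives "acrob", and the second then gives "co".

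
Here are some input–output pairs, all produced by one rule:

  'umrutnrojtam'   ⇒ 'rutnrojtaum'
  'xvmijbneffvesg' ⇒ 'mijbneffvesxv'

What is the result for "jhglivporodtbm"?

The pattern: delete the last character, then move the first 2 characters to the end (rotate left by 2).
For "jhglivporodtbm", step one produces "jhglivporodtb"; step two turns that into "glivporodtbjh".
(Check on "xvmijbneffvesg": → "xvmijbneffves" → "mijbneffvesxv" ✓)

glivporodtbjh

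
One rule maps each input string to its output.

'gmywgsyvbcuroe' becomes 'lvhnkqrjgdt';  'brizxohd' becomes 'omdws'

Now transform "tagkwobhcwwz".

Looking at the pairs, the operation is to delete the first 3 characters, then shift every letter 11 places backward in the alphabet (wrapping around).
On "tagkwobhcwwz": the first step gives "kwobhcwwz", and the second then gives "zldqwrllo".

zldqwrllo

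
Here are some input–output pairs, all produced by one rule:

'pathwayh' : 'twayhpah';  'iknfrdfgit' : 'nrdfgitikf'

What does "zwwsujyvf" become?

wujyvfzws

The rule is to move the first 3 characters to the end (rotate left by 3), then swap the first and last characters.
"zwwsujyvf" → "sujyvfzww" → "wujyvfzws".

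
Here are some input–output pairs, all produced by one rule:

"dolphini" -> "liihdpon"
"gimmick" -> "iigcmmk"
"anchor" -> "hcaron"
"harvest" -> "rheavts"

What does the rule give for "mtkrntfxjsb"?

The transformation: sort the characters into reverse alphabetical order, then move the first 3 characters to the end (rotate left by 3).
Working it through for "mtkrntfxjsb": intermediate "xttsrnmkjfb", final "srnmkjfbxtt".

srnmkjfbxtt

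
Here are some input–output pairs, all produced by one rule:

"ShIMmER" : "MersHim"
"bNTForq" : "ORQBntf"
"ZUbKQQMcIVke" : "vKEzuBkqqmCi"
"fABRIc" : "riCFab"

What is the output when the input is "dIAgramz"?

Rule — flip the case of every letter, then move the last 3 characters to the front (rotate right by 3).
For "dIAgramz" the result is "AMZDiaGR".

AMZDiaGR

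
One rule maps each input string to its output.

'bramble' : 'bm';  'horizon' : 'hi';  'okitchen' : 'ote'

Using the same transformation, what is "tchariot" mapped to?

tao

Rule — move the last character to the front, then keep one character in every 3, starting at position 2 (positions 2nd, 5th, 8th, ...).
Working it through for "tchariot": intermediate "ttchario", final "tao".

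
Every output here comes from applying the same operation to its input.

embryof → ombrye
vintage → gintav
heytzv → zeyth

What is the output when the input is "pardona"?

nardop

The pattern: delete the last character, then swap the first and last characters.
"pardona" → "pardon" → "nardop".
(Check on "embryof": → "embryo" → "ombrye" ✓)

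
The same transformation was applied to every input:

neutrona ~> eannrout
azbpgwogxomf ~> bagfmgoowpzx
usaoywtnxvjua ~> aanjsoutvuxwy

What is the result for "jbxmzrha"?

What's happening: sort the characters into alphabetical order, then swap each adjacent pair of characters (1↔2, 3↔4, ...).
Applying both steps to "jbxmzrha": "abhjmrxz", then "bajhrmzx".
(Check on "neutrona": → "aennortu" → "eannrout" ✓)

bajhrmzx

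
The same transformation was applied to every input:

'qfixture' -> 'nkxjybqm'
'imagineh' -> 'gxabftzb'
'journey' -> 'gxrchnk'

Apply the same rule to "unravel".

What's happening: shift every letter 7 places backward in the alphabet (wrapping around), then move the last 3 characters to the front (rotate right by 3).
"unravel" → "ngktoxe" → "oxengkt".

oxengkt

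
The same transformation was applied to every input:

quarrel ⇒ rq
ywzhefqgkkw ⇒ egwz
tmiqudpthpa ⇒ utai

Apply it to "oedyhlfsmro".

In each case the input is transformed by: move the first 3 characters to the end (rotate left by 3), then keep one character in every 3, starting at position 2 (positions 2nd, 5th, 8th, ...).
For "oedyhlfsmro", step one produces "yhlfsmrooed"; step two turns that into "hsod".

hsod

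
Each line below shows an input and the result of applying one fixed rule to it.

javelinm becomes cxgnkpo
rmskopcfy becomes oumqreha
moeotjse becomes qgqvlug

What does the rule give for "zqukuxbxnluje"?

In each case the input is transformed by: shift every letter 2 places forward in the alphabet (wrapping around), then delete the first character.
On "zqukuxbxnluje": the first step gives "bswmwzdzpnwlg", and the second then gives "swmwzdzpnwlg".

swmwzdzpnwlg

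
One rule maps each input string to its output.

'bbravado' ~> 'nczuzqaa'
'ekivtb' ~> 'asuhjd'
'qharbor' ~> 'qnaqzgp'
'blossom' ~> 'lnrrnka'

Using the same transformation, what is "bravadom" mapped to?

lnczuzqa

The transformation: reverse the string, then shift every letter 1 place backward in the alphabet (wrapping around).
Doing the same to "bravadom": "lnczuzqa".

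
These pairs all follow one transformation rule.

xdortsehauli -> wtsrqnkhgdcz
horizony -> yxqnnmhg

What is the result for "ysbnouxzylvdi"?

Each output is the input with this applied: sort the characters into reverse alphabetical order, then shift every letter 1 place backward in the alphabet (wrapping around).
"ysbnouxzylvdi" → "zyyxvusonlidb" → "yxxwutrnmkhca".

yxxwutrnmkhca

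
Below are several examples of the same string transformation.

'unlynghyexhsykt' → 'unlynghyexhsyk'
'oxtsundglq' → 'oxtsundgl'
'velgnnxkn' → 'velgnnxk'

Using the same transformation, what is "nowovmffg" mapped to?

The transformation: delete the last character.
On "nowovmffg" that produces "nowovmff".

nowovmff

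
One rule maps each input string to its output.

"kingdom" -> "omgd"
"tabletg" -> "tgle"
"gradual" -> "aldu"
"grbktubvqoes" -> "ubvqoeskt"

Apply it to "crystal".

Looking at the pairs, the operation is to delete the first 3 characters, then move the first 2 characters to the end (rotate left by 2).
So "crystal" becomes "alst".

alst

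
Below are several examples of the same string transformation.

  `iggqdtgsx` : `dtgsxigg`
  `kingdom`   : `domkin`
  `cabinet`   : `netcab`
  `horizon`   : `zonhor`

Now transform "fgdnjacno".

jacnofgd

Rule — move the first 3 characters to the end (rotate left by 3), then delete the first character.
Applying both steps to "fgdnjacno": "njacnofgd", then "jacnofgd".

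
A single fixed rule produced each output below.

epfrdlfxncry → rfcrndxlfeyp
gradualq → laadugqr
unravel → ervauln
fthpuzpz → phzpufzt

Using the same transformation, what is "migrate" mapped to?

The transformation: take characters alternately from the front and the back (1st, last, 2nd, 2nd-last, ...), then move the first 3 characters to the end (rotate left by 3).
Starting from "migrate": after the first operation, "meitgar"; after the second, "tgarmei".

tgarmei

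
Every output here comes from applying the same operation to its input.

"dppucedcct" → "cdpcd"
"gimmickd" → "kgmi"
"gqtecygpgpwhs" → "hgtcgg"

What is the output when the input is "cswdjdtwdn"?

dcwjt

The pattern: move the last 3 characters to the front (rotate right by 3), then keep every other character starting from the second (positions 2nd, 4th, 6th, ...).
Applying both steps to "cswdjdtwdn": "wdncswdjdt", then "dcwjt".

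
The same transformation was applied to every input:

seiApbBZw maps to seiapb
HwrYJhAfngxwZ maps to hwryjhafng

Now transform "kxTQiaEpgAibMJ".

kxtqiaepgai

The pattern: delete the last 3 characters, then convert every letter to lowercase.
Starting from "kxTQiaEpgAibMJ": after the first operation, "kxTQiaEpgAi"; after the second, "kxtqiaepgai".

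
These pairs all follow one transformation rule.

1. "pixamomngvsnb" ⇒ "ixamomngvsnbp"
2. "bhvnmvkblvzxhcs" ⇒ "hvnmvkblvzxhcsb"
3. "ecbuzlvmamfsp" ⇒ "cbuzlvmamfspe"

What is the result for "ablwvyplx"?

blwvyplxa

Looking at the pairs, the operation is to move the first character to the end.
On "ablwvyplx" that produces "blwvyplxa".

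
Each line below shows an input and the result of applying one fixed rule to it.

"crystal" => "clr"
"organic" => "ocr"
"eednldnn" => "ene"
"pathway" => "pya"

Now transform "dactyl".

Each output is the input with this applied: take characters alternately from the front and the back (1st, last, 2nd, 2nd-last, ...), then keep only the first 3 characters.
Starting from "dactyl": after the first operation, "dlayct"; after the second, "dla".

dla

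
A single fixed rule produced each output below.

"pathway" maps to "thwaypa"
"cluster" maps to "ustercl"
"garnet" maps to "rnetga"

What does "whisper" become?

What's happening: move the first 2 characters to the end (rotate left by 2).
Applying that to "whisper" gives "isperwh".

isperwh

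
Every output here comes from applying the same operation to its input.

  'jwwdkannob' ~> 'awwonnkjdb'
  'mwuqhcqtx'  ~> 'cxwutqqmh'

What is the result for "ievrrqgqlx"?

exvrrqqlig

What's happening: sort the characters into reverse alphabetical order, then move the last character to the front.
For "ievrrqgqlx", step one produces "xvrrqqlige"; step two turns that into "exvrrqqlig".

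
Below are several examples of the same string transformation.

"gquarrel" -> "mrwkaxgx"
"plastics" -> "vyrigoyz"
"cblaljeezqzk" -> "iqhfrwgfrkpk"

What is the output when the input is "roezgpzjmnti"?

xouzktfsmpvf

The transformation: shift every letter 6 places forward in the alphabet (wrapping around), then take characters alternately from the front and the back (1st, last, 2nd, 2nd-last, ...).
On "roezgpzjmnti" that produces "xouzktfsmpvf".
(Check on "cblaljeezqzk": → "ihrgrpkkfwfq" → "iqhfrwgfrkpk" ✓)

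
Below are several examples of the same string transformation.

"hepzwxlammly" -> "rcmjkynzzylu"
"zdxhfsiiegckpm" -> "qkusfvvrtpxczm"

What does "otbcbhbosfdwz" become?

In each case the input is transformed by: move the first character to the end, then shift every letter 13 places forward in the alphabet (wrapping around) — i.e. ROT13.
"otbcbhbosfdwz" → "tbcbhbosfdwzo" → "gopouobfsqjmb".

gopouobfsqjmb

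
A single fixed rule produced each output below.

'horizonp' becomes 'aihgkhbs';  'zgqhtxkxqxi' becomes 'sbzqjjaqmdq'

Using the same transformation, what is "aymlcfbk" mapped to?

The transformation: shift every letter 7 places backward in the alphabet (wrapping around), then take characters alternately from the front and the back (1st, last, 2nd, 2nd-last, ...).
Starting from "aymlcfbk": after the first operation, "trfevyud"; after the second, "tdrufyev".
(Check on "horizonp": → "ahkbshgi" → "aihgkhbs" ✓)

tdrufyev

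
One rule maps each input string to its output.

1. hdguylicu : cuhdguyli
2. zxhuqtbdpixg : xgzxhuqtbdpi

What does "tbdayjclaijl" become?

Looking at the pairs, the operation is to move the last 2 characters to the front (rotate right by 2).
On "tbdayjclaijl" that produces "jltbdayjclai".

jltbdayjclai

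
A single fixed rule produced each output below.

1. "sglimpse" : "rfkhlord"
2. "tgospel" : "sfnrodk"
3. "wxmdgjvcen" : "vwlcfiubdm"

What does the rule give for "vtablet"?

Looking at the pairs, the operation is to shift every letter 1 place backward in the alphabet (wrapping around).
So "vtablet" becomes "uszakds".

uszakds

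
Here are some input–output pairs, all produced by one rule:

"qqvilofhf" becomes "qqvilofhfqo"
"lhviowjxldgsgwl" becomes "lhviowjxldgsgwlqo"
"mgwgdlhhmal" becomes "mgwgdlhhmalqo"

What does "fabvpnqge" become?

The rule is to append "qo".
On "fabvpnqge" that produces "fabvpnqgeqo".

fabvpnqgeqo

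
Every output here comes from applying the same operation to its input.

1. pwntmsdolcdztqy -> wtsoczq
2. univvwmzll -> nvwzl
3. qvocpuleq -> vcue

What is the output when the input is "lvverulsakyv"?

veuskv

The rule is to keep every other character starting from the second (positions 2nd, 4th, 6th, ...).
Doing the same to "lvverulsakyv": "veuskv".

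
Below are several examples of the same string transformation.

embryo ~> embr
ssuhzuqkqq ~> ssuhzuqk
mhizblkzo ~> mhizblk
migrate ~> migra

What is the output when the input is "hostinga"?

hostin

Looking at the pairs, the operation is to delete the last 2 characters.
On "hostinga" that produces "hostin".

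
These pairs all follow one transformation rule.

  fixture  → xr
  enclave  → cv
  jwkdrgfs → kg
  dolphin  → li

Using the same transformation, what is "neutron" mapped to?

uo

The transformation: keep one character in every 3, starting at position 3 (positions 3rd, 6th, 9th, ...).
So "neutron" becomes "uo".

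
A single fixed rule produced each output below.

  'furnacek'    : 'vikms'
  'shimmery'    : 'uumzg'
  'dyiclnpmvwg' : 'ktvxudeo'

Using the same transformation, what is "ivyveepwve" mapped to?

dmmxedm

The transformation: delete the first 3 characters, then shift every letter 8 places forward in the alphabet (wrapping around).
Applying both steps to "ivyveepwve": "veepwve", then "dmmxedm".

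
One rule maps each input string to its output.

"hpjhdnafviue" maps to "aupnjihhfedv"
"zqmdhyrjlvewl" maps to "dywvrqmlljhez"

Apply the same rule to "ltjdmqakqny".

atqqnmlkjdy

The rule is to sort the characters into reverse alphabetical order, then swap the first and last characters.
For "ltjdmqakqny", step one produces "ytqqnmlkjda"; step two turns that into "atqqnmlkjdy".
(Check on "zqmdhyrjlvewl": → "zywvrqmlljhed" → "dywvrqmlljhez" ✓)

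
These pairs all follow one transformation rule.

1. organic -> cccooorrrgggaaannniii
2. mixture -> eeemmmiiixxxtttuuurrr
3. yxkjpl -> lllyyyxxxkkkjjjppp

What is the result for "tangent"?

The transformation: repeat every character 3 times, then move the last 3 characters to the front (rotate right by 3).
For "tangent", step one produces "tttaaannngggeeennnttt"; step two turns that into "ttttttaaannngggeeennn".
(Check on "yxkjpl": → "yyyxxxkkkjjjppplll" → "lllyyyxxxkkkjjjppp" ✓)

ttttttaaannngggeeennn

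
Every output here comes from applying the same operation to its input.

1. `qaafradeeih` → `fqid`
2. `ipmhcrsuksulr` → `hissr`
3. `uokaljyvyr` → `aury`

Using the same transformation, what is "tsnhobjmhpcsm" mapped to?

htpjm

Each output is the input with this applied: keep one character in every 3, starting at position 1 (positions 1st, 4th, 7th, ...), then swap each adjacent pair of characters (1↔2, 3↔4, ...).
"tsnhobjmhpcsm" → "htpjm".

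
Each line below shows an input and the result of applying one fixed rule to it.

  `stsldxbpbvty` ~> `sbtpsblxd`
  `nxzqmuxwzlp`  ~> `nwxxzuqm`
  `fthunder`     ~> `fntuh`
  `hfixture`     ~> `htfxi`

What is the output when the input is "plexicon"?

Rule — delete the last 3 characters, then take characters alternately from the front and the back (1st, last, 2nd, 2nd-last, ...).
"plexicon" → "pilxe".

pilxe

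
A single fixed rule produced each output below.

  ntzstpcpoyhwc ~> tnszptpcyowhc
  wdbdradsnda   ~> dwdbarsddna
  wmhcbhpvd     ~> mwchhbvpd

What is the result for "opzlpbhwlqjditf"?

The rule is to swap each adjacent pair of characters (1↔2, 3↔4, ...).
"opzlpbhwlqjditf" → "polzbpwhqldjtif".

polzbpwhqldjtif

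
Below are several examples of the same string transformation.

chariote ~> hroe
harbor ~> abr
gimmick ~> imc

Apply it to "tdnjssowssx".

djsws

Each output is the input with this applied: keep every other character starting from the second (positions 2nd, 4th, 6th, ...).
So "tdnjssowssx" becomes "djsws".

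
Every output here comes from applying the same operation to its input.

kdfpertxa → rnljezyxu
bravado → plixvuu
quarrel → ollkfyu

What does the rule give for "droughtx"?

Rule — sort the characters into reverse alphabetical order, then shift every letter 6 places backward in the alphabet (wrapping around).
Working it through for "droughtx": intermediate "xutrohgd", final "ronlibax".
(Check on "quarrel": → "urrqlea" → "ollkfyu" ✓)

ronlibax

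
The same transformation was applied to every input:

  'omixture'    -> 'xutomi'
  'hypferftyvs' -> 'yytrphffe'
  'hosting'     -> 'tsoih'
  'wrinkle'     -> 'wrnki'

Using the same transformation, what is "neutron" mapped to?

utrne

Each output is the input with this applied: delete the last 2 characters, then sort the characters into reverse alphabetical order.
On "neutron": the first step gives "neutr", and the second then gives "utrne".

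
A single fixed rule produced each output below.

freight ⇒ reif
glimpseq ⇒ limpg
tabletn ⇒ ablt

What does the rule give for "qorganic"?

orgaq

Looking at the pairs, the operation is to delete the last 3 characters, then move the first character to the end.
On "qorganic": the first step gives "qorga", and the second then gives "orgaq".
(Check on "tabletn": → "tabl" → "ablt" ✓)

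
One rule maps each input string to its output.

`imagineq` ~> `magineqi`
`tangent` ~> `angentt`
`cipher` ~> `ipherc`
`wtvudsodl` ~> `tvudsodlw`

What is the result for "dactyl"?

actyld

In each case the input is transformed by: move the first character to the end.
So "dactyl" becomes "actyld".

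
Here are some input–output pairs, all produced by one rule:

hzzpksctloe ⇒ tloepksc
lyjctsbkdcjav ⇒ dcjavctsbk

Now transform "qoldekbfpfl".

The pattern: delete the first 3 characters, then swap the front and back halves of the string.
"qoldekbfpfl" → "dekbfpfl" → "fpfldekb".

fpfldekb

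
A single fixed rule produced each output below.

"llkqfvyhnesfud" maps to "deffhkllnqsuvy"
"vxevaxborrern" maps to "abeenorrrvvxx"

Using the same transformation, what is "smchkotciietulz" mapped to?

ccehiiklmosttuz

In each case the input is transformed by: sort the characters into alphabetical order.
For "smchkotciietulz" the result is "ccehiiklmosttuz".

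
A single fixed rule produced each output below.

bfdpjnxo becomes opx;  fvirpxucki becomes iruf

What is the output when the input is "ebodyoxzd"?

Rule — swap the first and last characters, then keep one character in every 3, starting at position 1 (positions 1st, 4th, 7th, ...).
On "ebodyoxzd": the first step gives "dbodyoxze", and the second then gives "ddx".

ddx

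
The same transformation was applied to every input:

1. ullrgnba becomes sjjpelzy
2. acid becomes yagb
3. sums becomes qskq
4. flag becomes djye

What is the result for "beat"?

zcyr

Rule — shift every letter 2 places backward in the alphabet (wrapping around).
"beat" → "zcyr".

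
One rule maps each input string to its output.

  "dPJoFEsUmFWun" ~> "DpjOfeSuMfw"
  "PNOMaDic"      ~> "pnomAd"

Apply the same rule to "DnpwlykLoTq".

dNPWLYKlO

The transformation: flip the case of every letter, then delete the last 2 characters.
"DnpwlykLoTq" → "dNPWLYKlOtQ" → "dNPWLYKlO".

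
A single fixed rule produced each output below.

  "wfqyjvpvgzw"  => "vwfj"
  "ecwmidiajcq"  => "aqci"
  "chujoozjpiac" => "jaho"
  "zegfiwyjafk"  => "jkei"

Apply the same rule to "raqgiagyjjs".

ysai

The transformation: keep one character in every 3, starting at position 2 (positions 2nd, 5th, 8th, ...), then move the last 2 characters to the front (rotate right by 2).
Working it through for "raqgiagyjjs": intermediate "aiys", final "ysai".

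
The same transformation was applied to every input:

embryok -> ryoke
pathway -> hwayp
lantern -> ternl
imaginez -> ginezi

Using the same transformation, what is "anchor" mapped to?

hora

The transformation: move the first 3 characters to the end (rotate left by 3), then delete the last 2 characters.
Applying both steps to "anchor": "horanc", then "hora".
(Check on "embryok": → "ryokemb" → "ryoke" ✓)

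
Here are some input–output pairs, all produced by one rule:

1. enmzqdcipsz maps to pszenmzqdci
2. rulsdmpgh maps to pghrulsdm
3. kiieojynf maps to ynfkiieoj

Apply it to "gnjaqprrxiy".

The pattern: move the last 3 characters to the front (rotate right by 3).
Applying that to "gnjaqprrxiy" gives "xiygnjaqprr".

xiygnjaqprr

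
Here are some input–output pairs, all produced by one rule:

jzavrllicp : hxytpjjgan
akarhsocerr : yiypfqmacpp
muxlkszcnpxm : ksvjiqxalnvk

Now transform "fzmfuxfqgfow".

The rule is to shift every letter 2 places backward in the alphabet (wrapping around).
Applying that to "fzmfuxfqgfow" gives "dxkdsvdoedmu".

dxkdsvdoedmu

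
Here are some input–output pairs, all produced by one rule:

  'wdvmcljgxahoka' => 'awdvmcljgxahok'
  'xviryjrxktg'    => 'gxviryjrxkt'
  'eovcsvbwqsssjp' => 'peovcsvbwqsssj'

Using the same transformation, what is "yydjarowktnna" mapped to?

ayydjarowktnn

What's happening: move the last character to the front.
Applying that to "yydjarowktnna" gives "ayydjarowktnn".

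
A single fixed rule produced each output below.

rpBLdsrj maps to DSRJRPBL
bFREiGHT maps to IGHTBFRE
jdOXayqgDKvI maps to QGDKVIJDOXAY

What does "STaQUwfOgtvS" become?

FOGTVSSTAQUW

The transformation: swap the front and back halves of the string, then convert every letter to uppercase.
"STaQUwfOgtvS" → "fOgtvSSTaQUw" → "FOGTVSSTAQUW".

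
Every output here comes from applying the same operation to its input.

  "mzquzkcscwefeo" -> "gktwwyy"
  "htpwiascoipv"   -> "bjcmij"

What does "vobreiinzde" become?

pvycty

Each output is the input with this applied: keep every other character starting from the first (positions 1st, 3rd, 5th, ...), then shift every letter 6 places backward in the alphabet (wrapping around).
For "vobreiinzde", step one produces "vbeize"; step two turns that into "pvycty".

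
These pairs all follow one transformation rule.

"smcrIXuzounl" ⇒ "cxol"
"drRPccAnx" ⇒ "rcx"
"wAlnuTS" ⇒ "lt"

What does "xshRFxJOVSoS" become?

hxvs

Rule — keep one character in every 3, starting at position 3 (positions 3rd, 6th, 9th, ...), then convert every letter to lowercase.
Applying both steps to "xshRFxJOVSoS": "hxVS", then "hxvs".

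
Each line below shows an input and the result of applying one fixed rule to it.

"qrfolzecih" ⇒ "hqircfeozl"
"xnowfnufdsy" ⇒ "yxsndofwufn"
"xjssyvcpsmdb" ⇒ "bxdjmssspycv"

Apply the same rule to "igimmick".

kicgiimm

The transformation: take characters alternately from the front and the back (1st, last, 2nd, 2nd-last, ...), then swap each adjacent pair of characters (1↔2, 3↔4, ...).
"igimmick" → "kicgiimm".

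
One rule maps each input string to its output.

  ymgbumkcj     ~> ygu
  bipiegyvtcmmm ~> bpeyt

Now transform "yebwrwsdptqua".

ybrsp

Rule — delete the last 3 characters, then keep every other character starting from the first (positions 1st, 3rd, 5th, ...).
Working it through for "yebwrwsdptqua": intermediate "yebwrwsdpt", final "ybrsp".
(Check on "ymgbumkcj": → "ymgbum" → "ygu" ✓)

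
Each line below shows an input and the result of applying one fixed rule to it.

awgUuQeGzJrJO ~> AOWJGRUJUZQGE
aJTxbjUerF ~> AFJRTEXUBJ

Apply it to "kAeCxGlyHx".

KXAHEYCLXG

Rule — take characters alternately from the front and the back (1st, last, 2nd, 2nd-last, ...), then convert every letter to uppercase.
Starting from "kAeCxGlyHx": after the first operation, "kxAHeyClxG"; after the second, "KXAHEYCLXG".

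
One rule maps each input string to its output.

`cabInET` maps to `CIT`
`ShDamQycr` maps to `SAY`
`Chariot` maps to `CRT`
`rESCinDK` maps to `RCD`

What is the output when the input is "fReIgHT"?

FIT

Looking at the pairs, the operation is to keep one character in every 3, starting at position 1 (positions 1st, 4th, 7th, ...), then convert every letter to uppercase.
For "fReIgHT", step one produces "fIT"; step two turns that into "FIT".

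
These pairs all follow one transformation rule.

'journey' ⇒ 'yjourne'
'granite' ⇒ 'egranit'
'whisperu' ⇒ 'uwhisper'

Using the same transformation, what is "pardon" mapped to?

What's happening: move the last character to the front.
Doing the same to "pardon": "npardo".

npardo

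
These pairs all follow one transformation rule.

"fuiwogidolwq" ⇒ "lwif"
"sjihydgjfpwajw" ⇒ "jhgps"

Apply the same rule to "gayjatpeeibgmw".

The transformation: keep one character in every 3, starting at position 1 (positions 1st, 4th, 7th, ...), then swap the first and last characters.
Applying that to "gayjatpeeibgmw" gives "mjpig".
(Check on "sjihydgjfpwajw": → "shgpj" → "jhgps" ✓)

mjpig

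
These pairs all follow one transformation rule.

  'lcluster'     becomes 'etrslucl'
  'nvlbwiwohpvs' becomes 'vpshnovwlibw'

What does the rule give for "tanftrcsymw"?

mywstcarntf

Rule — move the last 2 characters to the front (rotate right by 2), then take characters alternately from the front and the back (1st, last, 2nd, 2nd-last, ...).
Starting from "tanftrcsymw": after the first operation, "mwtanftrcsy"; after the second, "mywstcarntf".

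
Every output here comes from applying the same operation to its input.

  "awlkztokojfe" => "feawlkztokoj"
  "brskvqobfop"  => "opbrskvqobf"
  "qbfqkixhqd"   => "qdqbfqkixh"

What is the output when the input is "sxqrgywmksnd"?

Each output is the input with this applied: move the last 2 characters to the front (rotate right by 2).
So "sxqrgywmksnd" becomes "ndsxqrgywmks".

ndsxqrgywmks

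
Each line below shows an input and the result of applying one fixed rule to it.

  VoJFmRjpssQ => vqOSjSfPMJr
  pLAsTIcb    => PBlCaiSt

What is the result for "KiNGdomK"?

kkIMnOgD

Each output is the input with this applied: take characters alternately from the front and the back (1st, last, 2nd, 2nd-last, ...), then flip the case of every letter.
Working it through for "KiNGdomK": intermediate "KKimNoGd", final "kkIMnOgD".
(Check on "pLAsTIcb": → "pbLcAIsT" → "PBlCaiSt" ✓)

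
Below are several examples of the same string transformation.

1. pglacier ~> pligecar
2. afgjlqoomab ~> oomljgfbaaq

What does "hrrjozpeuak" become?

urrpokjheaz

The pattern: sort the characters into reverse alphabetical order, then move the first character to the end.
Working it through for "hrrjozpeuak": intermediate "zurrpokjhea", final "urrpokjheaz".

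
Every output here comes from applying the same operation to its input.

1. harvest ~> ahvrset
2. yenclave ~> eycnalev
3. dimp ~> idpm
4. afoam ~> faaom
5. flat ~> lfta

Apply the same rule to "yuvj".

The pattern: swap each adjacent pair of characters (1↔2, 3↔4, ...).
On "yuvj" that produces "uyjv".

uyjv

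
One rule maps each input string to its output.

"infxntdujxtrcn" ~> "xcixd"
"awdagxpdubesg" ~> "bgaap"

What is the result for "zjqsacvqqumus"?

uszsv

The transformation: keep one character in every 3, starting at position 1 (positions 1st, 4th, 7th, ...), then move the first 3 characters to the end (rotate left by 3).
"zjqsacvqqumus" → "uszsv".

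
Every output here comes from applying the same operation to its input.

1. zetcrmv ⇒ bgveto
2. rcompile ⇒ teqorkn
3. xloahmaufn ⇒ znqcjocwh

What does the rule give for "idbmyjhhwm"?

The transformation: delete the last character, then shift every letter 2 places forward in the alphabet (wrapping around).
Starting from "idbmyjhhwm": after the first operation, "idbmyjhhw"; after the second, "kfdoaljjy".

kfdoaljjy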